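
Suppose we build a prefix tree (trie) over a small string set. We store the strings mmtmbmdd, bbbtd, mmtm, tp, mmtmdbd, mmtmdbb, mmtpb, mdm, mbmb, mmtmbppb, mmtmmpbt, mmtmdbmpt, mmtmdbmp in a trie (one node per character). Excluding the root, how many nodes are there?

Trace insertions, counting only characters that open a new branch:
  "mmtmbmdd" → 8 new (m, m, t, m, b, m, d, d)
  "bbbtd" → 5 new (b, b, b, t, d)
  "mmtm" → prefix "mmtm" already present; 0 new (none)
  "tp" → 2 new (t, p)
  "mmtmdbd" → prefix "mmtm" already present; 3 new (d, b, d)
  "mmtmdbb" → prefix "mmtmdb" already present; 1 new (b)
  "mmtpb" → prefix "mmt" already present; 2 new (p, b)
  "mdm" → prefix "m" already present; 2 new (d, m)
  "mbmb" → prefix "m" already present; 3 new (b, m, b)
  "mmtmbppb" → prefix "mmtmb" already present; 3 new (p, p, b)
  "mmtmmpbt" → prefix "mmtm" already present; 4 new (m, p, b, t)
  "mmtmdbmpt" → prefix "mmtmdb" already present; 3 new (m, p, t)
  "mmtmdbmp" → prefix "mmtmdbmp" already present; 0 new (none)
Total nodes = 8 + 5 + 0 + 2 + 3 + 1 + 2 + 2 + 3 + 3 + 4 + 3 + 0 = 36

36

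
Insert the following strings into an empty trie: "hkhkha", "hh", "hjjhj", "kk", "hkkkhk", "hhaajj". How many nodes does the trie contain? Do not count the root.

21

Trie structure (* marks end of a word):
(root)
├─ h
│  ├─ h *
│  │  └─ a
│  │     └─ a
│  │        └─ j
│  │           └─ j *
│  ├─ j
│  │  └─ j
│  │     └─ h
│  │        └─ j *
│  └─ k
│     ├─ h
│     │  └─ k
│     │     └─ h
│     │        └─ a *
│     └─ k
│        └─ k
│           └─ h
│              └─ k *
└─ k
   └─ k *
Counting every labelled node above: 21.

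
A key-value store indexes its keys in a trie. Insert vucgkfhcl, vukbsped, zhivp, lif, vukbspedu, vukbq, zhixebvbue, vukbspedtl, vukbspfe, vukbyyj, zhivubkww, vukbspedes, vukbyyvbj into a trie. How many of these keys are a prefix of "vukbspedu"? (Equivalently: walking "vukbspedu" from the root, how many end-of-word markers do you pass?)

Walk "vukbspedu" from the root; an end-of-word marker is hit whenever a stored word is a prefix of "vukbspedu".
Prefixes of the query that are stored words: "vukbsped", "vukbspedu"
Count: 2

2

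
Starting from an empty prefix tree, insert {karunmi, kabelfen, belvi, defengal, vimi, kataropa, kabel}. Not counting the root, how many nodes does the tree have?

Trace insertions, counting only characters that open a new branch:
  "karunmi" → 7 new (k, a, r, u, n, m, i)
  "kabelfen" → prefix "ka" already present; 6 new (b, e, l, f, e, n)
  "belvi" → 5 new (b, e, l, v, i)
  "defengal" → 8 new (d, e, f, e, n, g, a, l)
  "vimi" → 4 new (v, i, m, i)
  "kataropa" → prefix "ka" already present; 6 new (t, a, r, o, p, a)
  "kabel" → prefix "kabel" already present; 0 new (none)
Total nodes = 7 + 6 + 5 + 8 + 4 + 6 + 0 = 36

36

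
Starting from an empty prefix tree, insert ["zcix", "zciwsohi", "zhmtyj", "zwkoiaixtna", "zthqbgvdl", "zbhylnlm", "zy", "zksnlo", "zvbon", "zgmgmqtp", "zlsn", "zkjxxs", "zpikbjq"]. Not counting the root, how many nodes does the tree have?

69

Insert word by word; a character creates a node only if that edge doesn't already exist:
  "zcix" → 4 new (z, c, i, x)
  "zciwsohi" → prefix "zci" already present; 5 new (w, s, o, h, i)
  "zhmtyj" → prefix "z" already present; 5 new (h, m, t, y, j)
  "zwkoiaixtna" → prefix "z" already present; 10 new (w, k, o, i, a, i, x, t, n, a)
  "zthqbgvdl" → prefix "z" already present; 8 new (t, h, q, b, g, v, d, l)
  "zbhylnlm" → prefix "z" already present; 7 new (b, h, y, l, n, l, m)
  "zy" → prefix "z" already present; 1 new (y)
  "zksnlo" → prefix "z" already present; 5 new (k, s, n, l, o)
  "zvbon" → prefix "z" already present; 4 new (v, b, o, n)
  "zgmgmqtp" → prefix "z" already present; 7 new (g, m, g, m, q, t, p)
  "zlsn" → prefix "z" already present; 3 new (l, s, n)
  "zkjxxs" → prefix "zk" already present; 4 new (j, x, x, s)
  "zpikbjq" → prefix "z" already present; 6 new (p, i, k, b, j, q)
Total nodes = 4 + 5 + 5 + 10 + 8 + 7 + 1 + 5 + 4 + 7 + 3 + 4 + 6 = 69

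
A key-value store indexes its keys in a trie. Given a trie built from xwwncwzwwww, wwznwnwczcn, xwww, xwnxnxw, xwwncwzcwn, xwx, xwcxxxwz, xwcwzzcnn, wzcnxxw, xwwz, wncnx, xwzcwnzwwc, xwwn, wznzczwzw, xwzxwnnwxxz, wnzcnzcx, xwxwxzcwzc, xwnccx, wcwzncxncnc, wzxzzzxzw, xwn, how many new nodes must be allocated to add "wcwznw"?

1

"wcwzn" is already a path in the trie; the remaining "w" must be added.
So 6 − 5 = 1 new nodes.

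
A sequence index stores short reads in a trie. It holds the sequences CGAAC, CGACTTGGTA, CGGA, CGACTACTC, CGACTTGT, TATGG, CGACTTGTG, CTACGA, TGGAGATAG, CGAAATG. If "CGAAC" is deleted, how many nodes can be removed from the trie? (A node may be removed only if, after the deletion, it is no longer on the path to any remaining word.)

1

After clearing the end-marker at "CGAAC", prune upward until reaching a node still needed by another word.
The suffix "C" (1 node) is used only by "CGAAC"; the node for "CGAA" still has the child "A", so pruning stops there.
Nodes removed: 1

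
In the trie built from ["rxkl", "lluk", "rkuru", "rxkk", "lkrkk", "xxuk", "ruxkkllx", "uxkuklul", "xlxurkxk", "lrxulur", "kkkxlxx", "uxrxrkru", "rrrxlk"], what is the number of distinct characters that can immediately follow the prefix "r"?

Walk "r" from the root, arriving at one node.
Distinct next characters after "r": k, r, u, x.
That node has 4 child edges.

4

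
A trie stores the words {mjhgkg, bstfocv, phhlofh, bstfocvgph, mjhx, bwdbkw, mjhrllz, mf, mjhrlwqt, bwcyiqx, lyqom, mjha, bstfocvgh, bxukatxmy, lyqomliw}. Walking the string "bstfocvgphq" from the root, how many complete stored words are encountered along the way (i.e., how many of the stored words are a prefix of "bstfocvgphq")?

Walk "bstfocvgphq" from the root; an end-of-word marker is hit whenever a stored word is a prefix of "bstfocvgphq".
Prefixes of the query that are stored words: "bstfocv", "bstfocvgph"
Count: 2

2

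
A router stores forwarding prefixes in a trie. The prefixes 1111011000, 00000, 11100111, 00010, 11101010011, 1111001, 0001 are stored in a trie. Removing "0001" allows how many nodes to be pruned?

0

Walk "0001" from the leaf back toward the root, removing each node that no remaining word uses.
Every node on "0001" is still needed (e.g. by "00010"), so nothing is freed.
Nodes removed: 0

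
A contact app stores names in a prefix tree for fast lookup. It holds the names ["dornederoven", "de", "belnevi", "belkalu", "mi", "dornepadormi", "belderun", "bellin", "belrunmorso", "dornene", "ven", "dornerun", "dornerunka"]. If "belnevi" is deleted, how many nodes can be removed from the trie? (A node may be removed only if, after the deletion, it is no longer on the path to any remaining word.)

4

A node on "belnevi"'s path can go only if nothing else ends at it or branches off below it.
The suffix "nevi" (4 nodes) is used only by "belnevi"; the node for "bel" still has the child "k", so pruning stops there.
Nodes removed: 4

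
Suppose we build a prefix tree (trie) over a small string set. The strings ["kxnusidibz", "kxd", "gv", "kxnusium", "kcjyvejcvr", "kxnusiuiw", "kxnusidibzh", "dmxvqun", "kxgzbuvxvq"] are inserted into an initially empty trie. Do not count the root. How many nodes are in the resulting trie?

42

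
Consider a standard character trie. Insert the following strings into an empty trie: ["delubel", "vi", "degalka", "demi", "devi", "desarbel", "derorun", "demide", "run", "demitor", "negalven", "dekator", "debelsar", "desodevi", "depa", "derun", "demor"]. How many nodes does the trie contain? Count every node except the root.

Trace insertions, counting only characters that open a new branch:
  "delubel" → 7 new (d, e, l, u, b, e, l)
  "vi" → 2 new (v, i)
  "degalka" → prefix "de" already present; 5 new (g, a, l, k, a)
  "demi" → prefix "de" already present; 2 new (m, i)
  "devi" → prefix "de" already present; 2 new (v, i)
  "desarbel" → prefix "de" already present; 6 new (s, a, r, b, e, l)
  "derorun" → prefix "de" already present; 5 new (r, o, r, u, n)
  "demide" → prefix "demi" already present; 2 new (d, e)
  "run" → 3 new (r, u, n)
  "demitor" → prefix "demi" already present; 3 new (t, o, r)
  "negalven" → 8 new (n, e, g, a, l, v, e, n)
  "dekator" → prefix "de" already present; 5 new (k, a, t, o, r)
  "debelsar" → prefix "de" already present; 6 new (b, e, l, s, a, r)
  "desodevi" → prefix "des" already present; 5 new (o, d, e, v, i)
  "depa" → prefix "de" already present; 2 new (p, a)
  "derun" → prefix "der" already present; 2 new (u, n)
  "demor" → prefix "dem" already present; 2 new (o, r)
Total nodes = 7 + 2 + 5 + 2 + 2 + 6 + 5 + 2 + 3 + 3 + 8 + 5 + 6 + 5 + 2 + 2 + 2 = 67

67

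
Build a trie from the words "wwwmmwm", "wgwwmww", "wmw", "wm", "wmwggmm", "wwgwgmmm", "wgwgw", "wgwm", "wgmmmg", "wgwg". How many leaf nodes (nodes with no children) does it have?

Leaves are exactly the stored words that no other stored word extends.
Those words: "wgmmmg", "wgwgw", "wgwm", "wgwwmww", "wmwggmm", "wwgwgmmm", "wwwmmwm"
Leaf count: 7

7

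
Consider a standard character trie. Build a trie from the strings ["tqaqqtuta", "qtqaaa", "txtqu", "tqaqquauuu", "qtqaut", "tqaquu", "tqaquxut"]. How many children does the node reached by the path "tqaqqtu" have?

Walk "tqaqqtu" from the root, arriving at one node.
Distinct next characters after "tqaqqtu": t.
That node has 1 child edge.

1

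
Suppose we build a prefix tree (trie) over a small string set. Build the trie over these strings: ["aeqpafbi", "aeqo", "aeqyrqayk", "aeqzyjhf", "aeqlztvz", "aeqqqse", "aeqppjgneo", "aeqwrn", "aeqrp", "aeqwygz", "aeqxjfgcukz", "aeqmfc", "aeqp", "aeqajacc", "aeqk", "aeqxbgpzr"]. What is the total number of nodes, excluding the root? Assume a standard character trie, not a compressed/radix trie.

65

Trace insertions, counting only characters that open a new branch:
  "aeqpafbi" → 8 new (a, e, q, p, a, f, b, i)
  "aeqo" → prefix "aeq" already present; 1 new (o)
  "aeqyrqayk" → prefix "aeq" already present; 6 new (y, r, q, a, y, k)
  "aeqzyjhf" → prefix "aeq" already present; 5 new (z, y, j, h, f)
  "aeqlztvz" → prefix "aeq" already present; 5 new (l, z, t, v, z)
  "aeqqqse" → prefix "aeq" already present; 4 new (q, q, s, e)
  "aeqppjgneo" → prefix "aeqp" already present; 6 new (p, j, g, n, e, o)
  "aeqwrn" → prefix "aeq" already present; 3 new (w, r, n)
  "aeqrp" → prefix "aeq" already present; 2 new (r, p)
  "aeqwygz" → prefix "aeqw" already present; 3 new (y, g, z)
  "aeqxjfgcukz" → prefix "aeq" already present; 8 new (x, j, f, g, c, u, k, z)
  "aeqmfc" → prefix "aeq" already present; 3 new (m, f, c)
  "aeqp" → prefix "aeqp" already present; 0 new (none)
  "aeqajacc" → prefix "aeq" already present; 5 new (a, j, a, c, c)
  "aeqk" → prefix "aeq" already present; 1 new (k)
  "aeqxbgpzr" → prefix "aeqx" already present; 5 new (b, g, p, z, r)
Total nodes = 8 + 1 + 6 + 5 + 5 + 4 + 6 + 3 + 2 + 3 + 8 + 3 + 0 + 5 + 1 + 5 = 65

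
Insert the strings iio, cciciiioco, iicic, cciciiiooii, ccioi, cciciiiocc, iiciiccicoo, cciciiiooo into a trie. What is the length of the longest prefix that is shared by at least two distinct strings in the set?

Equivalently: take the maximum, over all pairs, of their longest common prefix length.
"cciciiiocc" and "cciciiioco" agree on "cciciiioc" (9 characters) before diverging; nothing deeper is shared.
Longest shared-prefix length: 9

9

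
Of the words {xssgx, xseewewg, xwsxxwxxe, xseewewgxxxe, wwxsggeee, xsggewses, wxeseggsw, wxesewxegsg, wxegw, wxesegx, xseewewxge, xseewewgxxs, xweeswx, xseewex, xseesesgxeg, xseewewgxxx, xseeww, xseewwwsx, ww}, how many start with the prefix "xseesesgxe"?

Traverse to the node for "xseesesgxe", then collect every word in that subtree.
Words under "xseesesgxe": xseesesgxeg
Count: 1

1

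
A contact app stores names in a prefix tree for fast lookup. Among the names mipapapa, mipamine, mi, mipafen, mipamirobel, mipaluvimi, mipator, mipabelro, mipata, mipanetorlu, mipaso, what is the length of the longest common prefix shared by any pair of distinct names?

6

Equivalently: take the maximum, over all pairs, of their longest common prefix length.
"mipamine" and "mipamirobel" agree on "mipami" (6 characters) before diverging; nothing deeper is shared.
Longest shared-prefix length: 6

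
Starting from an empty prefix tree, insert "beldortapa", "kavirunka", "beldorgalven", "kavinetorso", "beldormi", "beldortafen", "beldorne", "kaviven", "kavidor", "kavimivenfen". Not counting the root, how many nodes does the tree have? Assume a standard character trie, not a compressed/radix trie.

53

Insert word by word; a character creates a node only if that edge doesn't already exist:
  "beldortapa" → 10 new (b, e, l, d, o, r, t, a, p, a)
  "kavirunka" → 9 new (k, a, v, i, r, u, n, k, a)
  "beldorgalven" → prefix "beldor" already present; 6 new (g, a, l, v, e, n)
  "kavinetorso" → prefix "kavi" already present; 7 new (n, e, t, o, r, s, o)
  "beldormi" → prefix "beldor" already present; 2 new (m, i)
  "beldortafen" → prefix "beldorta" already present; 3 new (f, e, n)
  "beldorne" → prefix "beldor" already present; 2 new (n, e)
  "kaviven" → prefix "kavi" already present; 3 new (v, e, n)
  "kavidor" → prefix "kavi" already present; 3 new (d, o, r)
  "kavimivenfen" → prefix "kavi" already present; 8 new (m, i, v, e, n, f, e, n)
Total nodes = 10 + 9 + 6 + 7 + 2 + 3 + 2 + 3 + 3 + 8 = 53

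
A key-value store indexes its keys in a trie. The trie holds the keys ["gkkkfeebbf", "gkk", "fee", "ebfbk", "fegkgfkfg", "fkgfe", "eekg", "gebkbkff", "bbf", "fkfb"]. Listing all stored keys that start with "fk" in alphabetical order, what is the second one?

fkgfe

Filter for "fk…" and sort: "fkfb", "fkgfe"
Position 2: fkgfe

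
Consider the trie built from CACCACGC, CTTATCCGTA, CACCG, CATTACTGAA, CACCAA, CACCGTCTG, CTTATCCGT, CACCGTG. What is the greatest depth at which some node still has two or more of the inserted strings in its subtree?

9

Equivalently: take the maximum, over all pairs, of their longest common prefix length.
"CTTATCCGT" and "CTTATCCGTA" agree on "CTTATCCGT" (9 characters) before diverging; nothing deeper is shared.
Longest shared-prefix length: 9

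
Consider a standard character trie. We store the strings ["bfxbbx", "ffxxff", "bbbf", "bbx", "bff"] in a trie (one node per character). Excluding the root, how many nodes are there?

Insert word by word; a character creates a node only if that edge doesn't already exist:
  "bfxbbx" → 6 new (b, f, x, b, b, x)
  "ffxxff" → 6 new (f, f, x, x, f, f)
  "bbbf" → prefix "b" already present; 3 new (b, b, f)
  "bbx" → prefix "bb" already present; 1 new (x)
  "bff" → prefix "bf" already present; 1 new (f)
Total nodes = 6 + 6 + 3 + 1 + 1 = 17

17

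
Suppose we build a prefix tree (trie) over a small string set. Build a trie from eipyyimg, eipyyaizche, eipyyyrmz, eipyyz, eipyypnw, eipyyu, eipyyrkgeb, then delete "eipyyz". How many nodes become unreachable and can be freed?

A node on "eipyyz"'s path can go only if nothing else ends at it or branches off below it.
The suffix "z" (1 node) is used only by "eipyyz"; the node for "eipyy" still has the child "i", so pruning stops there.
Nodes removed: 1

1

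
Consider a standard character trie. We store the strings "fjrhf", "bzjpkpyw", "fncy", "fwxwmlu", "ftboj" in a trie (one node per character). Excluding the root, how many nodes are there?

26

Trace insertions, counting only characters that open a new branch:
  "fjrhf" → 5 new (f, j, r, h, f)
  "bzjpkpyw" → 8 new (b, z, j, p, k, p, y, w)
  "fncy" → prefix "f" already present; 3 new (n, c, y)
  "fwxwmlu" → prefix "f" already present; 6 new (w, x, w, m, l, u)
  "ftboj" → prefix "f" already present; 4 new (t, b, o, j)
Total nodes = 5 + 8 + 3 + 6 + 4 = 26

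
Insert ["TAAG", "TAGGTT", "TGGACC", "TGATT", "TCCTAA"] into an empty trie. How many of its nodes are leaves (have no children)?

5

Leaves are exactly the stored words that no other stored word extends.
Those words: "TAAG", "TAGGTT", "TCCTAA", "TGATT", "TGGACC"
Leaf count: 5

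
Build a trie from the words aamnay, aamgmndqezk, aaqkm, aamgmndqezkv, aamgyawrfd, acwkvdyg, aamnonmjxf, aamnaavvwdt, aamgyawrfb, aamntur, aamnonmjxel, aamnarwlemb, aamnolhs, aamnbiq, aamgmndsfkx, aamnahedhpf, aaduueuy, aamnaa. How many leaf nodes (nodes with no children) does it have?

16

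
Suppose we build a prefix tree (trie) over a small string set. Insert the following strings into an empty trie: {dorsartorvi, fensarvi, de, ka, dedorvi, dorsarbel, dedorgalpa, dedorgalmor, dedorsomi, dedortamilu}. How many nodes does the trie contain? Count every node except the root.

48

For each word, the new-node count is its length minus the longest prefix already in the trie:
  "dorsartorvi" → 11 new (d, o, r, s, a, r, t, o, r, v, i)
  "fensarvi" → 8 new (f, e, n, s, a, r, v, i)
  "de" → prefix "d" already present; 1 new (e)
  "ka" → 2 new (k, a)
  "dedorvi" → prefix "de" already present; 5 new (d, o, r, v, i)
  "dorsarbel" → prefix "dorsar" already present; 3 new (b, e, l)
  "dedorgalpa" → prefix "dedor" already present; 5 new (g, a, l, p, a)
  "dedorgalmor" → prefix "dedorgal" already present; 3 new (m, o, r)
  "dedorsomi" → prefix "dedor" already present; 4 new (s, o, m, i)
  "dedortamilu" → prefix "dedor" already present; 6 new (t, a, m, i, l, u)
Total nodes = 11 + 8 + 1 + 2 + 5 + 3 + 5 + 3 + 4 + 6 = 48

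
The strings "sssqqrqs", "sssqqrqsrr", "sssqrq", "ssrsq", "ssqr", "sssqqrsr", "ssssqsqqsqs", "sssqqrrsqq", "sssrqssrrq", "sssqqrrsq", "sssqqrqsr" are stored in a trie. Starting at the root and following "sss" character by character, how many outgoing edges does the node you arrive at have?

Follow the path "sss" to its node, then look at its outgoing edges.
Characters that immediately follow "sss" among the stored strings: {q, r, s}.
That node has 3 child edges.

3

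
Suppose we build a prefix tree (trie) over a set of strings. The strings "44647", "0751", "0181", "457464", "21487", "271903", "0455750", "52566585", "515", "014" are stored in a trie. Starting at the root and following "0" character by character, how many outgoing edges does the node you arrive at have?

Follow the path "0" to its node, then look at its outgoing edges.
Distinct next characters after "0": 1, 4, 7.
That node has 3 child edges.

3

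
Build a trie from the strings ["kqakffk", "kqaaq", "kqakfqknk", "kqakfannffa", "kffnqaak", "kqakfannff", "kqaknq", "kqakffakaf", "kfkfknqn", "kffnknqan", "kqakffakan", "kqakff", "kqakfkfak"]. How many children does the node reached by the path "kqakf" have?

4

The children of the "kqakf" node are the distinct next characters among strings starting with "kqakf".
Characters that immediately follow "kqakf" among the stored strings: {a, f, k, q}.
That node has 4 child edges.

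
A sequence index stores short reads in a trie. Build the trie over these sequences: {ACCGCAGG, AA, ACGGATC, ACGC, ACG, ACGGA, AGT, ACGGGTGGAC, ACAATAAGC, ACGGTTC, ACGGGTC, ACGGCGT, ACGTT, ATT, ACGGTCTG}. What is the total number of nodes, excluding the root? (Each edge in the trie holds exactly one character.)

44

For each word, the new-node count is its length minus the longest prefix already in the trie:
  "ACCGCAGG" → 8 new (A, C, C, G, C, A, G, G)
  "AA" → prefix "A" already present; 1 new (A)
  "ACGGATC" → prefix "AC" already present; 5 new (G, G, A, T, C)
  "ACGC" → prefix "ACG" already present; 1 new (C)
  "ACG" → prefix "ACG" already present; 0 new (none)
  "ACGGA" → prefix "ACGGA" already present; 0 new (none)
  "AGT" → prefix "A" already present; 2 new (G, T)
  "ACGGGTGGAC" → prefix "ACGG" already present; 6 new (G, T, G, G, A, C)
  "ACAATAAGC" → prefix "AC" already present; 7 new (A, A, T, A, A, G, C)
  "ACGGTTC" → prefix "ACGG" already present; 3 new (T, T, C)
  "ACGGGTC" → prefix "ACGGGT" already present; 1 new (C)
  "ACGGCGT" → prefix "ACGG" already present; 3 new (C, G, T)
  "ACGTT" → prefix "ACG" already present; 2 new (T, T)
  "ATT" → prefix "A" already present; 2 new (T, T)
  "ACGGTCTG" → prefix "ACGGT" already present; 3 new (C, T, G)
Total nodes = 8 + 1 + 5 + 1 + 0 + 0 + 2 + 6 + 7 + 3 + 1 + 3 + 2 + 2 + 3 = 44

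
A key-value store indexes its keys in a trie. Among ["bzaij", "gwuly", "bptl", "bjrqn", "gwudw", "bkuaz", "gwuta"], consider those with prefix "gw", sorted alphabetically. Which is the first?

gwudw

DFS of the "gw" subtree visits, in order: "gwudw", "gwuly", "gwuta"
Position 1: gwudw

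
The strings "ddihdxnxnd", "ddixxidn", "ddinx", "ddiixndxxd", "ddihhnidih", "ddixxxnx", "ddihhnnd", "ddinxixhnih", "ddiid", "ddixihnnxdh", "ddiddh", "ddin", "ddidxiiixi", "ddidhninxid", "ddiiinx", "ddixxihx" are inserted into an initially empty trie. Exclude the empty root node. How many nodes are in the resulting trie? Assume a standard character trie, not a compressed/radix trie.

70

Trace insertions, counting only characters that open a new branch:
  "ddihdxnxnd" → 10 new (d, d, i, h, d, x, n, x, n, d)
  "ddixxidn" → prefix "ddi" already present; 5 new (x, x, i, d, n)
  "ddinx" → prefix "ddi" already present; 2 new (n, x)
  "ddiixndxxd" → prefix "ddi" already present; 7 new (i, x, n, d, x, x, d)
  "ddihhnidih" → prefix "ddih" already present; 6 new (h, n, i, d, i, h)
  "ddixxxnx" → prefix "ddixx" already present; 3 new (x, n, x)
  "ddihhnnd" → prefix "ddihhn" already present; 2 new (n, d)
  "ddinxixhnih" → prefix "ddinx" already present; 6 new (i, x, h, n, i, h)
  "ddiid" → prefix "ddii" already present; 1 new (d)
  "ddixihnnxdh" → prefix "ddix" already present; 7 new (i, h, n, n, x, d, h)
  "ddiddh" → prefix "ddi" already present; 3 new (d, d, h)
  "ddin" → prefix "ddin" already present; 0 new (none)
  "ddidxiiixi" → prefix "ddid" already present; 6 new (x, i, i, i, x, i)
  "ddidhninxid" → prefix "ddid" already present; 7 new (h, n, i, n, x, i, d)
  "ddiiinx" → prefix "ddii" already present; 3 new (i, n, x)
  "ddixxihx" → prefix "ddixxi" already present; 2 new (h, x)
Total nodes = 10 + 5 + 2 + 7 + 6 + 3 + 2 + 6 + 1 + 7 + 3 + 0 + 6 + 7 + 3 + 2 = 70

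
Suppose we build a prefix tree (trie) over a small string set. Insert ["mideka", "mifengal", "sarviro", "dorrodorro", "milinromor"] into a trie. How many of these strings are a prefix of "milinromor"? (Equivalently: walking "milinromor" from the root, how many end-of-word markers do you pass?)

1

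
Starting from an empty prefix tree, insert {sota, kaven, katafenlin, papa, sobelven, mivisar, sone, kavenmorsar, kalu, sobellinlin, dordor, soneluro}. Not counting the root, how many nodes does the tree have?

Trace insertions, counting only characters that open a new branch:
  "sota" → 4 new (s, o, t, a)
  "kaven" → 5 new (k, a, v, e, n)
  "katafenlin" → prefix "ka" already present; 8 new (t, a, f, e, n, l, i, n)
  "papa" → 4 new (p, a, p, a)
  "sobelven" → prefix "so" already present; 6 new (b, e, l, v, e, n)
  "mivisar" → 7 new (m, i, v, i, s, a, r)
  "sone" → prefix "so" already present; 2 new (n, e)
  "kavenmorsar" → prefix "kaven" already present; 6 new (m, o, r, s, a, r)
  "kalu" → prefix "ka" already present; 2 new (l, u)
  "sobellinlin" → prefix "sobel" already present; 6 new (l, i, n, l, i, n)
  "dordor" → 6 new (d, o, r, d, o, r)
  "soneluro" → prefix "sone" already present; 4 new (l, u, r, o)
Total nodes = 4 + 5 + 8 + 4 + 6 + 7 + 2 + 6 + 2 + 6 + 6 + 4 = 60

60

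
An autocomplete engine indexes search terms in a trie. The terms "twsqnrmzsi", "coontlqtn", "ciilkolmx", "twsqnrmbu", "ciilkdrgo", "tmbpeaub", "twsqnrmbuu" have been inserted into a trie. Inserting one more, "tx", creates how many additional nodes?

"t" is already a path in the trie; the remaining "x" must be added.
New nodes needed: |"tx"| − 1 = 2 − 1 = 1.

1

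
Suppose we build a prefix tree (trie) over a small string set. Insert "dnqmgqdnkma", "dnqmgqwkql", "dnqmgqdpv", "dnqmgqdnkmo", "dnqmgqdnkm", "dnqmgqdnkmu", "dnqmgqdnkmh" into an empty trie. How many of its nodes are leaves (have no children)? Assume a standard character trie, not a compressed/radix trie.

6

Leaves are exactly the stored words that no other stored word extends.
Those words: "dnqmgqdnkma", "dnqmgqdnkmh", "dnqmgqdnkmo", "dnqmgqdnkmu", "dnqmgqdpv", "dnqmgqwkql"
Leaf count: 6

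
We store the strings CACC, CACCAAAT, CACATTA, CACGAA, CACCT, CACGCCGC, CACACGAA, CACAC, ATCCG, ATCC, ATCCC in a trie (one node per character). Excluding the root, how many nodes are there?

For each word, the new-node count is its length minus the longest prefix already in the trie:
  "CACC" → 4 new (C, A, C, C)
  "CACCAAAT" → prefix "CACC" already present; 4 new (A, A, A, T)
  "CACATTA" → prefix "CAC" already present; 4 new (A, T, T, A)
  "CACGAA" → prefix "CAC" already present; 3 new (G, A, A)
  "CACCT" → prefix "CACC" already present; 1 new (T)
  "CACGCCGC" → prefix "CACG" already present; 4 new (C, C, G, C)
  "CACACGAA" → prefix "CACA" already present; 4 new (C, G, A, A)
  "CACAC" → prefix "CACAC" already present; 0 new (none)
  "ATCCG" → 5 new (A, T, C, C, G)
  "ATCC" → prefix "ATCC" already present; 0 new (none)
  "ATCCC" → prefix "ATCC" already present; 1 new (C)
Total nodes = 4 + 4 + 4 + 3 + 1 + 4 + 4 + 0 + 5 + 0 + 1 = 30

30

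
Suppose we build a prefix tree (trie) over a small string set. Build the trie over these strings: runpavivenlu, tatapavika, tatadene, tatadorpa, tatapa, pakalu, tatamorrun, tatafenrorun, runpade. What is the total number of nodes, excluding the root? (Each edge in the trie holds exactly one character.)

52

Trace insertions, counting only characters that open a new branch:
  "runpavivenlu" → 12 new (r, u, n, p, a, v, i, v, e, n, l, u)
  "tatapavika" → 10 new (t, a, t, a, p, a, v, i, k, a)
  "tatadene" → prefix "tata" already present; 4 new (d, e, n, e)
  "tatadorpa" → prefix "tatad" already present; 4 new (o, r, p, a)
  "tatapa" → prefix "tatapa" already present; 0 new (none)
  "pakalu" → 6 new (p, a, k, a, l, u)
  "tatamorrun" → prefix "tata" already present; 6 new (m, o, r, r, u, n)
  "tatafenrorun" → prefix "tata" already present; 8 new (f, e, n, r, o, r, u, n)
  "runpade" → prefix "runpa" already present; 2 new (d, e)
Total nodes = 12 + 10 + 4 + 4 + 0 + 6 + 6 + 8 + 2 = 52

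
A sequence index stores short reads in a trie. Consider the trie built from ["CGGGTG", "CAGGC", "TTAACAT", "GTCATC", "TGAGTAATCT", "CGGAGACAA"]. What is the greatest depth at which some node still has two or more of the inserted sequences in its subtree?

3

Look for the deepest trie node that still has at least two words in its subtree.
e.g. "CGGAGACAA" and "CGGGTG" share the prefix "CGG" of length 3; no pair shares a longer one.
Longest shared-prefix length: 3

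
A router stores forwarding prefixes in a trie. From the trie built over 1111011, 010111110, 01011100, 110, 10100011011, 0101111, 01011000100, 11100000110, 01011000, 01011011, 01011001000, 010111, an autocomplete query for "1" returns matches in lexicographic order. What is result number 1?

10100011011

Words with prefix "1", in lexicographic order: "10100011011", "110", "11100000110", "1111011"
Position 1: 10100011011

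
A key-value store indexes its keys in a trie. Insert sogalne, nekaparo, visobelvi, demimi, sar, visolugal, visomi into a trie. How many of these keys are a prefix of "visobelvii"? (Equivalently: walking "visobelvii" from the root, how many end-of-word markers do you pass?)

Check each prefix of "visobelvii" against the stored set — each match is an end-marker on the path.
Prefixes of the query that are stored words: "visobelvi"
Count: 1

1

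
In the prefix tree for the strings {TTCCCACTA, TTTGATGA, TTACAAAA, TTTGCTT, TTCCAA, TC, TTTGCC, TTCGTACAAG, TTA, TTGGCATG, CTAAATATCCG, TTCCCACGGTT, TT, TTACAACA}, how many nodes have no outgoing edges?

12

A leaf is a node with no children — equivalently, the end of a word that is not a proper prefix of any other stored word.
Those words: "CTAAATATCCG", "TC", "TTACAAAA", "TTACAACA", "TTCCAA", "TTCCCACGGTT", "TTCCCACTA", "TTCGTACAAG", "TTGGCATG", "TTTGATGA", "TTTGCC", "TTTGCTT"
Leaf count: 12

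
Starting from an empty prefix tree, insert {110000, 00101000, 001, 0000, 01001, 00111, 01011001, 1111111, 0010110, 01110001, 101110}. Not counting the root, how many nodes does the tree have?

Count nodes per top-level branch (shared prefixes stored once):
  '0'-branch (0000, 001, 00101000, 0010110, 00111, 01001, 01011001, 01110001): 29 nodes
  '1'-branch (101110, 110000, 1111111): 16 nodes
Sum: 45

45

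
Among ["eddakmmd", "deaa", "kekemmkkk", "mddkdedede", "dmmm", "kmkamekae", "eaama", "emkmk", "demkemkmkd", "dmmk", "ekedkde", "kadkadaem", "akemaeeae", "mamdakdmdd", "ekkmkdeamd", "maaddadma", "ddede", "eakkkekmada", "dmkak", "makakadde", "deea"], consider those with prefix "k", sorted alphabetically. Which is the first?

DFS of the "k" subtree visits, in order: "kadkadaem", "kekemmkkk", "kmkamekae"
The 1st is kadkadaem.

kadkadaem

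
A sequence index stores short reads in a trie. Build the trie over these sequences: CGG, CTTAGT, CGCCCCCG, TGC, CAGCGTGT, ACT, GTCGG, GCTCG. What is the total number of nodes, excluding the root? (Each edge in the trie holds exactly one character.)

36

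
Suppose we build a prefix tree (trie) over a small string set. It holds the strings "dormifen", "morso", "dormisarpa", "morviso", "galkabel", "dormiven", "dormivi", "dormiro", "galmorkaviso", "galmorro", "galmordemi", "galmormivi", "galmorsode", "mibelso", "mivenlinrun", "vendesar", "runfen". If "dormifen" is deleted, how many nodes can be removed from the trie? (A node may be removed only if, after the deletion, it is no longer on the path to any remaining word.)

A node on "dormifen"'s path can go only if nothing else ends at it or branches off below it.
The suffix "fen" (3 nodes) is used only by "dormifen"; the node for "dormi" still has the child "s", so pruning stops there.
Nodes removed: 3

3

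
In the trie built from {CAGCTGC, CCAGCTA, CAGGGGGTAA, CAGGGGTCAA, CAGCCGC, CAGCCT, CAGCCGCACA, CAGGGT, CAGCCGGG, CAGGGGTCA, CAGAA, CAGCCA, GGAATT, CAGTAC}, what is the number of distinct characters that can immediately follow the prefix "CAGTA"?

1

Follow the path "CAGTA" to its node, then look at its outgoing edges.
Characters that immediately follow "CAGTA" among the stored strings: {C}.
That node has 1 child edge.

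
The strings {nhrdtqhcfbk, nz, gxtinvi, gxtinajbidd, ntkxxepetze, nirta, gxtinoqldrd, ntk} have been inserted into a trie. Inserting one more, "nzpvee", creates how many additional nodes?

"nz" is already a path in the trie; the remaining "pvee" must be added.
So 6 − 2 = 4 new nodes.

4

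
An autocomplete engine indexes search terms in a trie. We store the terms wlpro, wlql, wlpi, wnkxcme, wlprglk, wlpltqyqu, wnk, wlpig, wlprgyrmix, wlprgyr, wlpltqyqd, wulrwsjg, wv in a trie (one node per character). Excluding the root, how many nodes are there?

Trie structure (* marks end of a word):
(root)
└─ w
   ├─ l
   │  ├─ p
   │  │  ├─ i *
   │  │  │  └─ g *
   │  │  ├─ l
   │  │  │  └─ t
   │  │  │     └─ q
   │  │  │        └─ y
   │  │  │           └─ q
   │  │  │              ├─ d *
   │  │  │              └─ u *
   │  │  └─ r
   │  │     ├─ g
   │  │     │  ├─ l
   │  │     │  │  └─ k *
   │  │     │  └─ y
   │  │     │     └─ r *
   │  │     │        └─ m
   │  │     │           └─ i
   │  │     │              └─ x *
   │  │     └─ o *
   │  └─ q
   │     └─ l *
   ├─ n
   │  └─ k *
   │     └─ x
   │        └─ c
   │           └─ m
   │              └─ e *
   ├─ u
   │  └─ l
   │     └─ r
   │        └─ w
   │           └─ s
   │              └─ j
   │                 └─ g *
   └─ v *
Counting every labelled node above: 38.

38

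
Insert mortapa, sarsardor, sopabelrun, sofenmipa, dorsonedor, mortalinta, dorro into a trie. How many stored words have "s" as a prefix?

Walk to "s"; the words in its subtree are exactly those with that prefix.
Words under "s": sarsardor, sofenmipa, sopabelrun
Count: 3

3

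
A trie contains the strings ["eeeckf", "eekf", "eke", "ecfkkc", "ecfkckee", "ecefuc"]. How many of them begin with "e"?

Filter for entries beginning with "e":
Matches: "ecefuc", "ecfkckee", "ecfkkc", "eeeckf", "eekf", "eke"
Count: 6

6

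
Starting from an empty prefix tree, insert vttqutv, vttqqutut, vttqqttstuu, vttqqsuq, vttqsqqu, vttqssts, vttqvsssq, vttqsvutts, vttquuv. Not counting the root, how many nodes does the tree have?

40

Trace insertions, counting only characters that open a new branch:
  "vttqutv" → 7 new (v, t, t, q, u, t, v)
  "vttqqutut" → prefix "vttq" already present; 5 new (q, u, t, u, t)
  "vttqqttstuu" → prefix "vttqq" already present; 6 new (t, t, s, t, u, u)
  "vttqqsuq" → prefix "vttqq" already present; 3 new (s, u, q)
  "vttqsqqu" → prefix "vttq" already present; 4 new (s, q, q, u)
  "vttqssts" → prefix "vttqs" already present; 3 new (s, t, s)
  "vttqvsssq" → prefix "vttq" already present; 5 new (v, s, s, s, q)
  "vttqsvutts" → prefix "vttqs" already present; 5 new (v, u, t, t, s)
  "vttquuv" → prefix "vttqu" already present; 2 new (u, v)
Total nodes = 7 + 5 + 6 + 3 + 4 + 3 + 5 + 5 + 2 = 40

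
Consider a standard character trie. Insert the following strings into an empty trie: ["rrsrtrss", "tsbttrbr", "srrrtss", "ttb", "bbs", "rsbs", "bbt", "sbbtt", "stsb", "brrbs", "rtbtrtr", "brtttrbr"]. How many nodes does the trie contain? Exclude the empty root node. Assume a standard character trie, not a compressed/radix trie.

Insert word by word; a character creates a node only if that edge doesn't already exist:
  "rrsrtrss" → 8 new (r, r, s, r, t, r, s, s)
  "tsbttrbr" → 8 new (t, s, b, t, t, r, b, r)
  "srrrtss" → 7 new (s, r, r, r, t, s, s)
  "ttb" → prefix "t" already present; 2 new (t, b)
  "bbs" → 3 new (b, b, s)
  "rsbs" → prefix "r" already present; 3 new (s, b, s)
  "bbt" → prefix "bb" already present; 1 new (t)
  "sbbtt" → prefix "s" already present; 4 new (b, b, t, t)
  "stsb" → prefix "s" already present; 3 new (t, s, b)
  "brrbs" → prefix "b" already present; 4 new (r, r, b, s)
  "rtbtrtr" → prefix "r" already present; 6 new (t, b, t, r, t, r)
  "brtttrbr" → prefix "br" already present; 6 new (t, t, t, r, b, r)
Total nodes = 8 + 8 + 7 + 2 + 3 + 3 + 1 + 4 + 3 + 4 + 6 + 6 = 55

55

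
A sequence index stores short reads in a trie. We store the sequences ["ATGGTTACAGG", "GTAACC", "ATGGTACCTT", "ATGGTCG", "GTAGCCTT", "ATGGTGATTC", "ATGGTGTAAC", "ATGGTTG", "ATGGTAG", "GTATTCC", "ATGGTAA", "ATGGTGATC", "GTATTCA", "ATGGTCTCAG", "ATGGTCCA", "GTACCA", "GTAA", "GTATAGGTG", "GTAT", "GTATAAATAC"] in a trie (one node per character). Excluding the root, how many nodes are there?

Insert word by word; a character creates a node only if that edge doesn't already exist:
  "ATGGTTACAGG" → 11 new (A, T, G, G, T, T, A, C, A, G, G)
  "GTAACC" → 6 new (G, T, A, A, C, C)
  "ATGGTACCTT" → prefix "ATGGT" already present; 5 new (A, C, C, T, T)
  "ATGGTCG" → prefix "ATGGT" already present; 2 new (C, G)
  "GTAGCCTT" → prefix "GTA" already present; 5 new (G, C, C, T, T)
  "ATGGTGATTC" → prefix "ATGGT" already present; 5 new (G, A, T, T, C)
  "ATGGTGTAAC" → prefix "ATGGTG" already present; 4 new (T, A, A, C)
  "ATGGTTG" → prefix "ATGGTT" already present; 1 new (G)
  "ATGGTAG" → prefix "ATGGTA" already present; 1 new (G)
  "GTATTCC" → prefix "GTA" already present; 4 new (T, T, C, C)
  "ATGGTAA" → prefix "ATGGTA" already present; 1 new (A)
  "ATGGTGATC" → prefix "ATGGTGAT" already present; 1 new (C)
  "GTATTCA" → prefix "GTATTC" already present; 1 new (A)
  "ATGGTCTCAG" → prefix "ATGGTC" already present; 4 new (T, C, A, G)
  "ATGGTCCA" → prefix "ATGGTC" already present; 2 new (C, A)
  "GTACCA" → prefix "GTA" already present; 3 new (C, C, A)
  "GTAA" → prefix "GTAA" already present; 0 new (none)
  "GTATAGGTG" → prefix "GTAT" already present; 5 new (A, G, G, T, G)
  "GTAT" → prefix "GTAT" already present; 0 new (none)
  "GTATAAATAC" → prefix "GTATA" already present; 5 new (A, A, T, A, C)
Total nodes = 11 + 6 + 5 + 2 + 5 + 5 + 4 + 1 + 1 + 4 + 1 + 1 + 1 + 4 + 2 + 3 + 0 + 5 + 0 + 5 = 66

66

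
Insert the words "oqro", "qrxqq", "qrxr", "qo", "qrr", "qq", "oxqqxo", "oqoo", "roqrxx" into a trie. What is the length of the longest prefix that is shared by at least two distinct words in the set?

Look for the deepest trie node that still has at least two words in its subtree.
e.g. "qrxqq" and "qrxr" share the prefix "qrx" of length 3; no pair shares a longer one.
Longest shared-prefix length: 3

3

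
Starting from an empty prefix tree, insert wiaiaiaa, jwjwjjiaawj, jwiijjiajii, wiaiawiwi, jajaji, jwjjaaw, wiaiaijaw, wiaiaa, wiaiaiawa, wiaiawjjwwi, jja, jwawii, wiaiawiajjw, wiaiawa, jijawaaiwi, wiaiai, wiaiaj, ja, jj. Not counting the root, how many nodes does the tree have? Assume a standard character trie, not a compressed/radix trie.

Trace insertions, counting only characters that open a new branch:
  "wiaiaiaa" → 8 new (w, i, a, i, a, i, a, a)
  "jwjwjjiaawj" → 11 new (j, w, j, w, j, j, i, a, a, w, j)
  "jwiijjiajii" → prefix "jw" already present; 9 new (i, i, j, j, i, a, j, i, i)
  "wiaiawiwi" → prefix "wiaia" already present; 4 new (w, i, w, i)
  "jajaji" → prefix "j" already present; 5 new (a, j, a, j, i)
  "jwjjaaw" → prefix "jwj" already present; 4 new (j, a, a, w)
  "wiaiaijaw" → prefix "wiaiai" already present; 3 new (j, a, w)
  "wiaiaa" → prefix "wiaia" already present; 1 new (a)
  "wiaiaiawa" → prefix "wiaiaia" already present; 2 new (w, a)
  "wiaiawjjwwi" → prefix "wiaiaw" already present; 5 new (j, j, w, w, i)
  "jja" → prefix "j" already present; 2 new (j, a)
  "jwawii" → prefix "jw" already present; 4 new (a, w, i, i)
  "wiaiawiajjw" → prefix "wiaiawi" already present; 4 new (a, j, j, w)
  "wiaiawa" → prefix "wiaiaw" already present; 1 new (a)
  "jijawaaiwi" → prefix "j" already present; 9 new (i, j, a, w, a, a, i, w, i)
  "wiaiai" → prefix "wiaiai" already present; 0 new (none)
  "wiaiaj" → prefix "wiaia" already present; 1 new (j)
  "ja" → prefix "ja" already present; 0 new (none)
  "jj" → prefix "jj" already present; 0 new (none)
Total nodes = 8 + 11 + 9 + 4 + 5 + 4 + 3 + 1 + 2 + 5 + 2 + 4 + 4 + 1 + 9 + 0 + 1 + 0 + 0 = 73

73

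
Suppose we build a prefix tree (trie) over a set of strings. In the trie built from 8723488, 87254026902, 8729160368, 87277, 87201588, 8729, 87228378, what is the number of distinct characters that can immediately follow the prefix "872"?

Follow the path "872" to its node, then look at its outgoing edges.
Characters that immediately follow "872" among the stored strings: {0, 2, 3, 5, 7, 9}.
That node has 6 child edges.

6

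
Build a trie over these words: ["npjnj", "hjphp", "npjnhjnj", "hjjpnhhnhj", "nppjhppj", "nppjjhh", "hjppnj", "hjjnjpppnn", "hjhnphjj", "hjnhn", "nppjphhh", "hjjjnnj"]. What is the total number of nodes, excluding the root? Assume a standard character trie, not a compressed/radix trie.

Trace insertions, counting only characters that open a new branch:
  "npjnj" → 5 new (n, p, j, n, j)
  "hjphp" → 5 new (h, j, p, h, p)
  "npjnhjnj" → prefix "npjn" already present; 4 new (h, j, n, j)
  "hjjpnhhnhj" → prefix "hj" already present; 8 new (j, p, n, h, h, n, h, j)
  "nppjhppj" → prefix "np" already present; 6 new (p, j, h, p, p, j)
  "nppjjhh" → prefix "nppj" already present; 3 new (j, h, h)
  "hjppnj" → prefix "hjp" already present; 3 new (p, n, j)
  "hjjnjpppnn" → prefix "hjj" already present; 7 new (n, j, p, p, p, n, n)
  "hjhnphjj" → prefix "hj" already present; 6 new (h, n, p, h, j, j)
  "hjnhn" → prefix "hj" already present; 3 new (n, h, n)
  "nppjphhh" → prefix "nppj" already present; 4 new (p, h, h, h)
  "hjjjnnj" → prefix "hjj" already present; 4 new (j, n, n, j)
Total nodes = 5 + 5 + 4 + 8 + 6 + 3 + 3 + 7 + 6 + 3 + 4 + 4 = 58

58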